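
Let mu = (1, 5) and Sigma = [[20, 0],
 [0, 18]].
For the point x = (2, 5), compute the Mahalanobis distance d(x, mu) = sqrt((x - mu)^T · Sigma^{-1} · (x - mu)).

Step 1 — centre the observation: (x - mu) = (1, 0).

Step 2 — invert Sigma. det(Sigma) = 20·18 - (0)² = 360.
  Sigma^{-1} = (1/det) · [[d, -b], [-b, a]] = [[0.05, 0],
 [0, 0.0556]].

Step 3 — form the quadratic (x - mu)^T · Sigma^{-1} · (x - mu):
  Sigma^{-1} · (x - mu) = (0.05, 0).
  (x - mu)^T · [Sigma^{-1} · (x - mu)] = (1)·(0.05) + (0)·(0) = 0.05.

Step 4 — take square root: d = √(0.05) ≈ 0.2236.

d(x, mu) = √(0.05) ≈ 0.2236


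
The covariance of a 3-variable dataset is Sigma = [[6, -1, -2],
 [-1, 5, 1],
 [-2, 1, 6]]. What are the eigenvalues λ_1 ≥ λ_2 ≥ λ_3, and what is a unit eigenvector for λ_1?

Step 1 — characteristic polynomial p(λ) = det(λI - Sigma) = λ³ - tr·λ² + c_1·λ - det, where tr = trace, c_1 = sum of the principal 2×2 minors, det = det(Sigma):
  tr = 6 + 5 + 6 = 17,
  c_1 = (6·5 - (-1)²) + (6·6 - (-2)²) + (5·6 - (1)²) = 29 + 32 + 29 = 90,
  det = 6·(5·6 - (1)²) - (-1)·((-1)·6 - (1)·(-2)) + (-2)·((-1)·(1) - 5·(-2)) = 6·(29) - (-1)·(-4) + (-2)·(9) = 152.
  So p(λ) = λ³ - 17λ² + 90λ - 152.
Step 2 — look for an integer root (rational root theorem: any rational root is an integer divisor of 152). Testing λ = 4:
  p(4) = 64 - 272 + 360 - 152 = 0  ✓
  Dividing out (λ - 4): p(λ) = (λ - 4)(λ² - 13λ + 38).
Step 3 — remaining eigenvalues from the quadratic λ² - 13λ + 38 = 0:
  Δ = 13² - 4·38 = 169 - 152 = 17,  λ = (13 ± √17)/2 = (13 ± 4.1231)/2 ≈ 8.5616 or 4.4384.
  Sorted: λ_1 = 8.5616,  λ_2 = 4.4384,  λ_3 = 4  (check: sum = 17 = tr ✓).

Step 4 — unit eigenvector for λ_1 ≈ 8.5616: v spans the null space of (Sigma - λ_1 I), whose rows are
  r_1 = (-2.5616, -1, -2),  r_2 = (-1, -3.5616, 1),  r_3 = (-2, 1, -2.5616).
  v is orthogonal to every row, so take v ∝ r_1 × r_2 = ((-1)·(1) - (-2)·(-3.5616), (-2)·(-1) - (-2.5616)·(1), (-2.5616)·(-3.5616) - (-1)·(-1)) ≈ (-8.1231, 4.5616, 8.1231).
  Rescale (multiply by -1 so the first nonzero entry is positive): u = (8.1231, -4.5616, -8.1231).
  ||u|| = √((8.1231)² + (-4.5616)² + (-8.1231)²) = √(152.7775) ≈ 12.3603,  v_1 = u/||u|| ≈ (0.6572, -0.369, -0.6572) (||v_1|| = 1).

λ_1 = 8.5616,  λ_2 = 4.4384,  λ_3 = 4;  v_1 ≈ (0.6572, -0.369, -0.6572)


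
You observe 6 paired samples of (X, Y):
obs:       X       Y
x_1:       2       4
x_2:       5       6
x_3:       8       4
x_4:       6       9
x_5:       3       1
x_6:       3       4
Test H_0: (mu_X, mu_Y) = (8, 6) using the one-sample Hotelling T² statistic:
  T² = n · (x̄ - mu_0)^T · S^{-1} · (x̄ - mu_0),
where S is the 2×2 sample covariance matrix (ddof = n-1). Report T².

Step 1 — sample mean vector:
  mean(X) = (2 + 5 + 8 + 6 + 3 + 3) / 6 = 27/6 = 4.5
  mean(Y) = (4 + 6 + 4 + 9 + 1 + 4) / 6 = 28/6 = 4.6667
  x̄ = (4.5, 4.6667),  deviation x̄ - mu_0 = (4.5, 4.6667) - (8, 6) = (-3.5, -1.3333).

Step 2 — sample covariance matrix, S[i,j] = (1/(n-1)) · Σ_k (x_{k,i} - mean_i) · (x_{k,j} - mean_j), divisor n-1 = 5:
  S[X,X] = ((-2.5)·(-2.5) + (0.5)·(0.5) + (3.5)·(3.5) + (1.5)·(1.5) + (-1.5)·(-1.5) + (-1.5)·(-1.5)) / 5 = 25.5/5 = 5.1
  S[X,Y] = ((-2.5)·(-0.6667) + (0.5)·(1.3333) + (3.5)·(-0.6667) + (1.5)·(4.3333) + (-1.5)·(-3.6667) + (-1.5)·(-0.6667)) / 5 = 13/5 = 2.6
  S[Y,Y] = ((-0.6667)·(-0.6667) + (1.3333)·(1.3333) + (-0.6667)·(-0.6667) + (4.3333)·(4.3333) + (-3.6667)·(-3.6667) + (-0.6667)·(-0.6667)) / 5 = 35.3333/5 = 7.0667
  S = [[5.1, 2.6],
 [2.6, 7.0667]].

Step 3 — invert S. det(S) = 5.1·7.0667 - (2.6)² = 29.28.
  S^{-1} = (1/det) · [[d, -b], [-b, a]] = [[0.2413, -0.0888],
 [-0.0888, 0.1742]].

Step 4 — quadratic form (x̄ - mu_0)^T · S^{-1} · (x̄ - mu_0):
  S^{-1} · (x̄ - mu_0) = (-0.7263, 0.0786),
  (x̄ - mu_0)^T · [...] = (-3.5)·(-0.7263) + (-1.3333)·(0.0786) = 2.4374.

Step 5 — scale by n: T² = 6 · 2.4374 = 14.6243.

T² ≈ 14.6243


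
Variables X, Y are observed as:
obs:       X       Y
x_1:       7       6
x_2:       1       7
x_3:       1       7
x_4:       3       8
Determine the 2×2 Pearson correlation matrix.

Step 1 — column means:
  mean(X) = (7 + 1 + 1 + 3) / 4 = 12/4 = 3
  mean(Y) = (6 + 7 + 7 + 8) / 4 = 28/4 = 7

Step 2 — sample variances and covariances s[i,j] = (1/(n-1)) · Σ_k (x_{k,i} - mean_i) · (x_{k,j} - mean_j), with n-1 = 3:
  s[X,X] = ((4)·(4) + (-2)·(-2) + (-2)·(-2) + (0)·(0)) / 3 = 24/3 = 8
  s[X,Y] = ((4)·(-1) + (-2)·(0) + (-2)·(0) + (0)·(1)) / 3 = -4/3 = -1.3333
  s[Y,Y] = ((-1)·(-1) + (0)·(0) + (0)·(0) + (1)·(1)) / 3 = 2/3 = 0.6667
  Sample standard deviations s_i = √(s[i,i]):
  s(X) = √(8) = 2.8284
  s(Y) = √(0.6667) = 0.8165

Step 3 — r_{ij} = s_{ij} / (s_i · s_j):
  r[X,X] = 1 (diagonal).
  r[X,Y] = -1.3333 / (2.8284 · 0.8165) = -1.3333 / 2.3094 = -0.5774
  r[Y,Y] = 1 (diagonal).

R is symmetric with unit diagonal. Assembling:

R = [[1, -0.5774],
 [-0.5774, 1]]


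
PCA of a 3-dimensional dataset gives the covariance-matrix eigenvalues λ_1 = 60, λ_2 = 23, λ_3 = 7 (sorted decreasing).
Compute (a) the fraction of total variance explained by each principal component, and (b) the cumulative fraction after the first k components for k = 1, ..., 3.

Step 1 — total variance = trace(Sigma) = Σ λ_i = 60 + 23 + 7 = 90.

Step 2 — fraction explained by component i = λ_i / Σ λ:
  PC1: 60/90 = 0.6667
  PC2: 23/90 = 0.2556
  PC3: 7/90 = 0.0778

Step 3 — cumulative fraction after k components = (λ_1 + ... + λ_k) / Σ λ:
  k = 1: 60/90 = 0.6667
  k = 2: (60 + 23)/90 = 83/90 = 0.9222
  k = 3: (60 + 23 + 7)/90 = 90/90 = 1

Summary (fraction, with percent):

explained: PC1 0.6667 (66.67%), PC2 0.2556 (25.56%), PC3 0.0778 (7.78%);  cumulative: 0.6667, 0.9222, 1


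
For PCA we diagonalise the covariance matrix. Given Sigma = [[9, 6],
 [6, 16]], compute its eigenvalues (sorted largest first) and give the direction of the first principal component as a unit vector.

Step 1 — characteristic polynomial of 2×2 Sigma:
  det(Sigma - λI) = λ² - trace · λ + det = 0.
  trace = 9 + 16 = 25, det = 9·16 - (6)² = 108.
Step 2 — discriminant:
  Δ = trace² - 4·det = 625 - 432 = 193.
Step 3 — eigenvalues:
  λ = (trace ± √Δ)/2 = (25 ± 13.8924)/2,
  λ_1 = 19.4462,  λ_2 = 5.5538.

Step 4 — unit eigenvector for λ_1: solve (Sigma - λ_1 I)v = 0. First row:
  (9 - 19.4462)·v_x + (6)·v_y = 0, i.e. (-10.4462)·v_x + (6)·v_y = 0,
  so v ∝ (b, λ_1 - a) = (6, 10.4462) = u.
  ||u|| = √((6)² + (10.4462)²) = √(145.1236) ≈ 12.0467,
  v_1 = u/||u|| ≈ (0.4981, 0.8671) (||v_1|| = 1).

λ_1 = 19.4462,  λ_2 = 5.5538;  v_1 ≈ (0.4981, 0.8671)


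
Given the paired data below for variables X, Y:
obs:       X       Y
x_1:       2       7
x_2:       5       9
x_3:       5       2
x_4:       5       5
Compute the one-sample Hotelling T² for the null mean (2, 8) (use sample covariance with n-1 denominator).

Step 1 — sample mean vector:
  mean(X) = (2 + 5 + 5 + 5) / 4 = 17/4 = 4.25
  mean(Y) = (7 + 9 + 2 + 5) / 4 = 23/4 = 5.75
  x̄ = (4.25, 5.75),  deviation x̄ - mu_0 = (4.25, 5.75) - (2, 8) = (2.25, -2.25).

Step 2 — sample covariance matrix, S[i,j] = (1/(n-1)) · Σ_k (x_{k,i} - mean_i) · (x_{k,j} - mean_j), divisor n-1 = 3:
  S[X,X] = ((-2.25)·(-2.25) + (0.75)·(0.75) + (0.75)·(0.75) + (0.75)·(0.75)) / 3 = 6.75/3 = 2.25
  S[X,Y] = ((-2.25)·(1.25) + (0.75)·(3.25) + (0.75)·(-3.75) + (0.75)·(-0.75)) / 3 = -3.75/3 = -1.25
  S[Y,Y] = ((1.25)·(1.25) + (3.25)·(3.25) + (-3.75)·(-3.75) + (-0.75)·(-0.75)) / 3 = 26.75/3 = 8.9167
  S = [[2.25, -1.25],
 [-1.25, 8.9167]].

Step 3 — invert S. det(S) = 2.25·8.9167 - (-1.25)² = 18.5.
  S^{-1} = (1/det) · [[d, -b], [-b, a]] = [[0.482, 0.0676],
 [0.0676, 0.1216]].

Step 4 — quadratic form (x̄ - mu_0)^T · S^{-1} · (x̄ - mu_0):
  S^{-1} · (x̄ - mu_0) = (0.9324, -0.1216),
  (x̄ - mu_0)^T · [...] = (2.25)·(0.9324) + (-2.25)·(-0.1216) = 2.3716.

Step 5 — scale by n: T² = 4 · 2.3716 = 9.4865.

T² ≈ 9.4865


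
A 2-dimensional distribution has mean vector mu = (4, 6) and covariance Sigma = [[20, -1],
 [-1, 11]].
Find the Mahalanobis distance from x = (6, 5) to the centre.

Step 1 — centre the observation: (x - mu) = (2, -1).

Step 2 — invert Sigma. det(Sigma) = 20·11 - (-1)² = 219.
  Sigma^{-1} = (1/det) · [[d, -b], [-b, a]] = [[0.0502, 0.0046],
 [0.0046, 0.0913]].

Step 3 — form the quadratic (x - mu)^T · Sigma^{-1} · (x - mu):
  Sigma^{-1} · (x - mu) = (0.0959, -0.0822).
  (x - mu)^T · [Sigma^{-1} · (x - mu)] = (2)·(0.0959) + (-1)·(-0.0822) = 0.274.

Step 4 — take square root: d = √(0.274) ≈ 0.5234.

d(x, mu) = √(0.274) ≈ 0.5234


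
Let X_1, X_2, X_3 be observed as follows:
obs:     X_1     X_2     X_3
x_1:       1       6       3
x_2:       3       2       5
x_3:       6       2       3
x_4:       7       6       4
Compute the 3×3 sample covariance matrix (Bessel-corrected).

Step 1 — column means:
  mean(X_1) = (1 + 3 + 6 + 7) / 4 = 17/4 = 4.25
  mean(X_2) = (6 + 2 + 2 + 6) / 4 = 16/4 = 4
  mean(X_3) = (3 + 5 + 3 + 4) / 4 = 15/4 = 3.75

Step 2 — sample covariance S[i,j] = (1/(n-1)) · Σ_k (x_{k,i} - mean_i) · (x_{k,j} - mean_j), with n-1 = 3.
  S[X_1,X_1] = ((-3.25)·(-3.25) + (-1.25)·(-1.25) + (1.75)·(1.75) + (2.75)·(2.75)) / 3 = 22.75/3 = 7.5833
  S[X_1,X_2] = ((-3.25)·(2) + (-1.25)·(-2) + (1.75)·(-2) + (2.75)·(2)) / 3 = -2/3 = -0.6667
  S[X_1,X_3] = ((-3.25)·(-0.75) + (-1.25)·(1.25) + (1.75)·(-0.75) + (2.75)·(0.25)) / 3 = 0.25/3 = 0.0833
  S[X_2,X_2] = ((2)·(2) + (-2)·(-2) + (-2)·(-2) + (2)·(2)) / 3 = 16/3 = 5.3333
  S[X_2,X_3] = ((2)·(-0.75) + (-2)·(1.25) + (-2)·(-0.75) + (2)·(0.25)) / 3 = -2/3 = -0.6667
  S[X_3,X_3] = ((-0.75)·(-0.75) + (1.25)·(1.25) + (-0.75)·(-0.75) + (0.25)·(0.25)) / 3 = 2.75/3 = 0.9167

S is symmetric (S[j,i] = S[i,j]). Assembling:

S = [[7.5833, -0.6667, 0.0833],
 [-0.6667, 5.3333, -0.6667],
 [0.0833, -0.6667, 0.9167]]


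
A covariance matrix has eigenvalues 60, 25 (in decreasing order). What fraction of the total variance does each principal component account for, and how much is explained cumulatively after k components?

Step 1 — total variance = trace(Sigma) = Σ λ_i = 60 + 25 = 85.

Step 2 — fraction explained by component i = λ_i / Σ λ:
  PC1: 60/85 = 0.7059
  PC2: 25/85 = 0.2941

Step 3 — cumulative fraction after k components = (λ_1 + ... + λ_k) / Σ λ:
  k = 1: 60/85 = 0.7059
  k = 2: (60 + 25)/85 = 85/85 = 1

Summary (fraction, with percent):

explained: PC1 0.7059 (70.59%), PC2 0.2941 (29.41%);  cumulative: 0.7059, 1


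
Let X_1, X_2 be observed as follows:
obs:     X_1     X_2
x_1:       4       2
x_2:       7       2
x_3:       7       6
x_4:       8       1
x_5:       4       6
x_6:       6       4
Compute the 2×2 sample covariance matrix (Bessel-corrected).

Step 1 — column means:
  mean(X_1) = (4 + 7 + 7 + 8 + 4 + 6) / 6 = 36/6 = 6
  mean(X_2) = (2 + 2 + 6 + 1 + 6 + 4) / 6 = 21/6 = 3.5

Step 2 — sample covariance S[i,j] = (1/(n-1)) · Σ_k (x_{k,i} - mean_i) · (x_{k,j} - mean_j), with n-1 = 5.
  S[X_1,X_1] = ((-2)·(-2) + (1)·(1) + (1)·(1) + (2)·(2) + (-2)·(-2) + (0)·(0)) / 5 = 14/5 = 2.8
  S[X_1,X_2] = ((-2)·(-1.5) + (1)·(-1.5) + (1)·(2.5) + (2)·(-2.5) + (-2)·(2.5) + (0)·(0.5)) / 5 = -6/5 = -1.2
  S[X_2,X_2] = ((-1.5)·(-1.5) + (-1.5)·(-1.5) + (2.5)·(2.5) + (-2.5)·(-2.5) + (2.5)·(2.5) + (0.5)·(0.5)) / 5 = 23.5/5 = 4.7

S is symmetric (S[j,i] = S[i,j]). Assembling:

S = [[2.8, -1.2],
 [-1.2, 4.7]]


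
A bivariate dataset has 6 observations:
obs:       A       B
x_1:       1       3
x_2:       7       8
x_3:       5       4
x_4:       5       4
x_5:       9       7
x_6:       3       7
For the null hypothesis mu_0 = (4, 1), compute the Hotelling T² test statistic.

Step 1 — sample mean vector:
  mean(A) = (1 + 7 + 5 + 5 + 9 + 3) / 6 = 30/6 = 5
  mean(B) = (3 + 8 + 4 + 4 + 7 + 7) / 6 = 33/6 = 5.5
  x̄ = (5, 5.5),  deviation x̄ - mu_0 = (5, 5.5) - (4, 1) = (1, 4.5).

Step 2 — sample covariance matrix, S[i,j] = (1/(n-1)) · Σ_k (x_{k,i} - mean_i) · (x_{k,j} - mean_j), divisor n-1 = 5:
  S[A,A] = ((-4)·(-4) + (2)·(2) + (0)·(0) + (0)·(0) + (4)·(4) + (-2)·(-2)) / 5 = 40/5 = 8
  S[A,B] = ((-4)·(-2.5) + (2)·(2.5) + (0)·(-1.5) + (0)·(-1.5) + (4)·(1.5) + (-2)·(1.5)) / 5 = 18/5 = 3.6
  S[B,B] = ((-2.5)·(-2.5) + (2.5)·(2.5) + (-1.5)·(-1.5) + (-1.5)·(-1.5) + (1.5)·(1.5) + (1.5)·(1.5)) / 5 = 21.5/5 = 4.3
  S = [[8, 3.6],
 [3.6, 4.3]].

Step 3 — invert S. det(S) = 8·4.3 - (3.6)² = 21.44.
  S^{-1} = (1/det) · [[d, -b], [-b, a]] = [[0.2006, -0.1679],
 [-0.1679, 0.3731]].

Step 4 — quadratic form (x̄ - mu_0)^T · S^{-1} · (x̄ - mu_0):
  S^{-1} · (x̄ - mu_0) = (-0.555, 1.5112),
  (x̄ - mu_0)^T · [...] = (1)·(-0.555) + (4.5)·(1.5112) = 6.2453.

Step 5 — scale by n: T² = 6 · 6.2453 = 37.472.

T² ≈ 37.472


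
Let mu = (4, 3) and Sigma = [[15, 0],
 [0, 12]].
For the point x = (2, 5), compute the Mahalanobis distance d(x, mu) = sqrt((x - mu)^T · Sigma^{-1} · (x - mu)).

Step 1 — centre the observation: (x - mu) = (-2, 2).

Step 2 — invert Sigma. det(Sigma) = 15·12 - (0)² = 180.
  Sigma^{-1} = (1/det) · [[d, -b], [-b, a]] = [[0.0667, 0],
 [0, 0.0833]].

Step 3 — form the quadratic (x - mu)^T · Sigma^{-1} · (x - mu):
  Sigma^{-1} · (x - mu) = (-0.1333, 0.1667).
  (x - mu)^T · [Sigma^{-1} · (x - mu)] = (-2)·(-0.1333) + (2)·(0.1667) = 0.6.

Step 4 — take square root: d = √(0.6) ≈ 0.7746.

d(x, mu) = √(0.6) ≈ 0.7746


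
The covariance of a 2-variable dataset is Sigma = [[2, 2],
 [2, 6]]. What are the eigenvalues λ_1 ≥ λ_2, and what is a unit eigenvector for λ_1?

Step 1 — characteristic polynomial of 2×2 Sigma:
  det(Sigma - λI) = λ² - trace · λ + det = 0.
  trace = 2 + 6 = 8, det = 2·6 - (2)² = 8.
Step 2 — discriminant:
  Δ = trace² - 4·det = 64 - 32 = 32.
Step 3 — eigenvalues:
  λ = (trace ± √Δ)/2 = (8 ± 5.6569)/2,
  λ_1 = 6.8284,  λ_2 = 1.1716.

Step 4 — unit eigenvector for λ_1: solve (Sigma - λ_1 I)v = 0. First row:
  (2 - 6.8284)·v_x + (2)·v_y = 0, i.e. (-4.8284)·v_x + (2)·v_y = 0,
  so v ∝ (b, λ_1 - a) = (2, 4.8284) = u.
  ||u|| = √((2)² + (4.8284)²) = √(27.3137) ≈ 5.2263,
  v_1 = u/||u|| ≈ (0.3827, 0.9239) (||v_1|| = 1).

λ_1 = 6.8284,  λ_2 = 1.1716;  v_1 ≈ (0.3827, 0.9239)


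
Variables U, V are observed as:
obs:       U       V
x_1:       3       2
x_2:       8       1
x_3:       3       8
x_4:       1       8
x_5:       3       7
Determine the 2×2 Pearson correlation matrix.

Step 1 — column means:
  mean(U) = (3 + 8 + 3 + 1 + 3) / 5 = 18/5 = 3.6
  mean(V) = (2 + 1 + 8 + 8 + 7) / 5 = 26/5 = 5.2

Step 2 — sample variances and covariances s[i,j] = (1/(n-1)) · Σ_k (x_{k,i} - mean_i) · (x_{k,j} - mean_j), with n-1 = 4:
  s[U,U] = ((-0.6)·(-0.6) + (4.4)·(4.4) + (-0.6)·(-0.6) + (-2.6)·(-2.6) + (-0.6)·(-0.6)) / 4 = 27.2/4 = 6.8
  s[U,V] = ((-0.6)·(-3.2) + (4.4)·(-4.2) + (-0.6)·(2.8) + (-2.6)·(2.8) + (-0.6)·(1.8)) / 4 = -26.6/4 = -6.65
  s[V,V] = ((-3.2)·(-3.2) + (-4.2)·(-4.2) + (2.8)·(2.8) + (2.8)·(2.8) + (1.8)·(1.8)) / 4 = 46.8/4 = 11.7
  Sample standard deviations s_i = √(s[i,i]):
  s(U) = √(6.8) = 2.6077
  s(V) = √(11.7) = 3.4205

Step 3 — r_{ij} = s_{ij} / (s_i · s_j):
  r[U,U] = 1 (diagonal).
  r[U,V] = -6.65 / (2.6077 · 3.4205) = -6.65 / 8.9196 = -0.7455
  r[V,V] = 1 (diagonal).

R is symmetric with unit diagonal. Assembling:

R = [[1, -0.7455],
 [-0.7455, 1]]


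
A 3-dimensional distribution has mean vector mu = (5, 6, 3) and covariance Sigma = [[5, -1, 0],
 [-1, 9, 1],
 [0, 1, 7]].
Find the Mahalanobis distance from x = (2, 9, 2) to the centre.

Step 1 — centre the observation: (x - mu) = (-3, 3, -1).

Step 2 — invert Sigma (cofactor / det for 3×3, or solve directly):
  Sigma^{-1} = [[0.2046, 0.0231, -0.0033],
 [0.0231, 0.1155, -0.0165],
 [-0.0033, -0.0165, 0.1452]].

Step 3 — form the quadratic (x - mu)^T · Sigma^{-1} · (x - mu):
  Sigma^{-1} · (x - mu) = (-0.5413, 0.2937, -0.1848).
  (x - mu)^T · [Sigma^{-1} · (x - mu)] = (-3)·(-0.5413) + (3)·(0.2937) + (-1)·(-0.1848) = 2.6898.

Step 4 — take square root: d = √(2.6898) ≈ 1.6401.

d(x, mu) = √(2.6898) ≈ 1.6401


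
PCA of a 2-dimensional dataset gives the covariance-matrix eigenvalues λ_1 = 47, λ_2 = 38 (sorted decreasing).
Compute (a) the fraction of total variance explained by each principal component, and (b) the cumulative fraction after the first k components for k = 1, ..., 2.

Step 1 — total variance = trace(Sigma) = Σ λ_i = 47 + 38 = 85.

Step 2 — fraction explained by component i = λ_i / Σ λ:
  PC1: 47/85 = 0.5529
  PC2: 38/85 = 0.4471

Step 3 — cumulative fraction after k components = (λ_1 + ... + λ_k) / Σ λ:
  k = 1: 47/85 = 0.5529
  k = 2: (47 + 38)/85 = 85/85 = 1

Summary (fraction, with percent):

explained: PC1 0.5529 (55.29%), PC2 0.4471 (44.71%);  cumulative: 0.5529, 1


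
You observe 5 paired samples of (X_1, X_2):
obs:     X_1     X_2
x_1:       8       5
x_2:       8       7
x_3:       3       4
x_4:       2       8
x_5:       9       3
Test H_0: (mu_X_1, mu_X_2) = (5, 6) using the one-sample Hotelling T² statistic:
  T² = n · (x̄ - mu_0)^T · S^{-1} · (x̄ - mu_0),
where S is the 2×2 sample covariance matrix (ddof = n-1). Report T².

Step 1 — sample mean vector:
  mean(X_1) = (8 + 8 + 3 + 2 + 9) / 5 = 30/5 = 6
  mean(X_2) = (5 + 7 + 4 + 8 + 3) / 5 = 27/5 = 5.4
  x̄ = (6, 5.4),  deviation x̄ - mu_0 = (6, 5.4) - (5, 6) = (1, -0.6).

Step 2 — sample covariance matrix, S[i,j] = (1/(n-1)) · Σ_k (x_{k,i} - mean_i) · (x_{k,j} - mean_j), divisor n-1 = 4:
  S[X_1,X_1] = ((2)·(2) + (2)·(2) + (-3)·(-3) + (-4)·(-4) + (3)·(3)) / 4 = 42/4 = 10.5
  S[X_1,X_2] = ((2)·(-0.4) + (2)·(1.6) + (-3)·(-1.4) + (-4)·(2.6) + (3)·(-2.4)) / 4 = -11/4 = -2.75
  S[X_2,X_2] = ((-0.4)·(-0.4) + (1.6)·(1.6) + (-1.4)·(-1.4) + (2.6)·(2.6) + (-2.4)·(-2.4)) / 4 = 17.2/4 = 4.3
  S = [[10.5, -2.75],
 [-2.75, 4.3]].

Step 3 — invert S. det(S) = 10.5·4.3 - (-2.75)² = 37.5875.
  S^{-1} = (1/det) · [[d, -b], [-b, a]] = [[0.1144, 0.0732],
 [0.0732, 0.2793]].

Step 4 — quadratic form (x̄ - mu_0)^T · S^{-1} · (x̄ - mu_0):
  S^{-1} · (x̄ - mu_0) = (0.0705, -0.0944),
  (x̄ - mu_0)^T · [...] = (1)·(0.0705) + (-0.6)·(-0.0944) = 0.1272.

Step 5 — scale by n: T² = 5 · 0.1272 = 0.6358.

T² ≈ 0.6358


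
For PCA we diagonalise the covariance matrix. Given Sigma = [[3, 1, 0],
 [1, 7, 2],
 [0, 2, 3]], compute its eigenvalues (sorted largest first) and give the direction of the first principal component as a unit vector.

Step 1 — characteristic polynomial p(λ) = det(λI - Sigma) = λ³ - tr·λ² + c_1·λ - det, where tr = trace, c_1 = sum of the principal 2×2 minors, det = det(Sigma):
  tr = 3 + 7 + 3 = 13,
  c_1 = (3·7 - (1)²) + (3·3 - (0)²) + (7·3 - (2)²) = 20 + 9 + 17 = 46,
  det = 3·(7·3 - (2)²) - (1)·((1)·3 - (2)·(0)) + (0)·((1)·(2) - 7·(0)) = 3·(17) - (1)·(3) + (0)·(2) = 48.
  So p(λ) = λ³ - 13λ² + 46λ - 48.
Step 2 — look for an integer root (rational root theorem: any rational root is an integer divisor of 48). Testing λ = 2:
  p(2) = 8 - 52 + 92 - 48 = 0  ✓
  Dividing out (λ - 2): p(λ) = (λ - 2)(λ² - 11λ + 24).
Step 3 — remaining eigenvalues from the quadratic λ² - 11λ + 24 = 0:
  Δ = 11² - 4·24 = 121 - 96 = 25,  λ = (11 ± √25)/2 = (11 ± 5)/2 = 8 or 3.
  Sorted: λ_1 = 8,  λ_2 = 3,  λ_3 = 2  (check: sum = 13 = tr ✓).

Step 4 — unit eigenvector for λ_1 = 8: v spans the null space of (Sigma - λ_1 I), whose rows are
  r_1 = (-5, 1, 0),  r_2 = (1, -1, 2),  r_3 = (0, 2, -5).
  v is orthogonal to every row, so take v ∝ r_1 × r_2 = ((1)·(2) - (0)·(-1), (0)·(1) - (-5)·(2), (-5)·(-1) - (1)·(1)) = (2, 10, 4).
  Rescale (divide by 2): u = (1, 5, 2).
  ||u|| = √((1)² + (5)² + (2)²) = √(30) ≈ 5.4772,  v_1 = u/||u|| ≈ (0.1826, 0.9129, 0.3651) (||v_1|| = 1).

λ_1 = 8,  λ_2 = 3,  λ_3 = 2;  v_1 ≈ (0.1826, 0.9129, 0.3651)


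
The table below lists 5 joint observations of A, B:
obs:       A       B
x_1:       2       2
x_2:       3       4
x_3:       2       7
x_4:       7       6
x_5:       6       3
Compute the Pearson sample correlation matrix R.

Step 1 — column means:
  mean(A) = (2 + 3 + 2 + 7 + 6) / 5 = 20/5 = 4
  mean(B) = (2 + 4 + 7 + 6 + 3) / 5 = 22/5 = 4.4

Step 2 — sample variances and covariances s[i,j] = (1/(n-1)) · Σ_k (x_{k,i} - mean_i) · (x_{k,j} - mean_j), with n-1 = 4:
  s[A,A] = ((-2)·(-2) + (-1)·(-1) + (-2)·(-2) + (3)·(3) + (2)·(2)) / 4 = 22/4 = 5.5
  s[A,B] = ((-2)·(-2.4) + (-1)·(-0.4) + (-2)·(2.6) + (3)·(1.6) + (2)·(-1.4)) / 4 = 2/4 = 0.5
  s[B,B] = ((-2.4)·(-2.4) + (-0.4)·(-0.4) + (2.6)·(2.6) + (1.6)·(1.6) + (-1.4)·(-1.4)) / 4 = 17.2/4 = 4.3
  Sample standard deviations s_i = √(s[i,i]):
  s(A) = √(5.5) = 2.3452
  s(B) = √(4.3) = 2.0736

Step 3 — r_{ij} = s_{ij} / (s_i · s_j):
  r[A,A] = 1 (diagonal).
  r[A,B] = 0.5 / (2.3452 · 2.0736) = 0.5 / 4.8631 = 0.1028
  r[B,B] = 1 (diagonal).

R is symmetric with unit diagonal. Assembling:

R = [[1, 0.1028],
 [0.1028, 1]]


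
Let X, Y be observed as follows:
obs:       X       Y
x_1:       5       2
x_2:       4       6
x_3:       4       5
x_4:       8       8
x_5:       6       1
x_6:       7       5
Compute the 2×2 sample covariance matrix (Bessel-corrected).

Step 1 — column means:
  mean(X) = (5 + 4 + 4 + 8 + 6 + 7) / 6 = 34/6 = 5.6667
  mean(Y) = (2 + 6 + 5 + 8 + 1 + 5) / 6 = 27/6 = 4.5

Step 2 — sample covariance S[i,j] = (1/(n-1)) · Σ_k (x_{k,i} - mean_i) · (x_{k,j} - mean_j), with n-1 = 5.
  S[X,X] = ((-0.6667)·(-0.6667) + (-1.6667)·(-1.6667) + (-1.6667)·(-1.6667) + (2.3333)·(2.3333) + (0.3333)·(0.3333) + (1.3333)·(1.3333)) / 5 = 13.3333/5 = 2.6667
  S[X,Y] = ((-0.6667)·(-2.5) + (-1.6667)·(1.5) + (-1.6667)·(0.5) + (2.3333)·(3.5) + (0.3333)·(-3.5) + (1.3333)·(0.5)) / 5 = 6/5 = 1.2
  S[Y,Y] = ((-2.5)·(-2.5) + (1.5)·(1.5) + (0.5)·(0.5) + (3.5)·(3.5) + (-3.5)·(-3.5) + (0.5)·(0.5)) / 5 = 33.5/5 = 6.7

S is symmetric (S[j,i] = S[i,j]). Assembling:

S = [[2.6667, 1.2],
 [1.2, 6.7]]


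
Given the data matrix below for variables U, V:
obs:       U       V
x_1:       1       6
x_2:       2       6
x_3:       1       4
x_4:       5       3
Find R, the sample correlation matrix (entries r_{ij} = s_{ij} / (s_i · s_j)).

Step 1 — column means:
  mean(U) = (1 + 2 + 1 + 5) / 4 = 9/4 = 2.25
  mean(V) = (6 + 6 + 4 + 3) / 4 = 19/4 = 4.75

Step 2 — sample variances and covariances s[i,j] = (1/(n-1)) · Σ_k (x_{k,i} - mean_i) · (x_{k,j} - mean_j), with n-1 = 3:
  s[U,U] = ((-1.25)·(-1.25) + (-0.25)·(-0.25) + (-1.25)·(-1.25) + (2.75)·(2.75)) / 3 = 10.75/3 = 3.5833
  s[U,V] = ((-1.25)·(1.25) + (-0.25)·(1.25) + (-1.25)·(-0.75) + (2.75)·(-1.75)) / 3 = -5.75/3 = -1.9167
  s[V,V] = ((1.25)·(1.25) + (1.25)·(1.25) + (-0.75)·(-0.75) + (-1.75)·(-1.75)) / 3 = 6.75/3 = 2.25
  Sample standard deviations s_i = √(s[i,i]):
  s(U) = √(3.5833) = 1.893
  s(V) = √(2.25) = 1.5

Step 3 — r_{ij} = s_{ij} / (s_i · s_j):
  r[U,U] = 1 (diagonal).
  r[U,V] = -1.9167 / (1.893 · 1.5) = -1.9167 / 2.8395 = -0.675
  r[V,V] = 1 (diagonal).

R is symmetric with unit diagonal. Assembling:

R = [[1, -0.675],
 [-0.675, 1]]


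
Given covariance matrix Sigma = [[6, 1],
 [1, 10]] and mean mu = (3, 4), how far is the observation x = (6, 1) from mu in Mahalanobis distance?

Step 1 — centre the observation: (x - mu) = (3, -3).

Step 2 — invert Sigma. det(Sigma) = 6·10 - (1)² = 59.
  Sigma^{-1} = (1/det) · [[d, -b], [-b, a]] = [[0.1695, -0.0169],
 [-0.0169, 0.1017]].

Step 3 — form the quadratic (x - mu)^T · Sigma^{-1} · (x - mu):
  Sigma^{-1} · (x - mu) = (0.5593, -0.3559).
  (x - mu)^T · [Sigma^{-1} · (x - mu)] = (3)·(0.5593) + (-3)·(-0.3559) = 2.7458.

Step 4 — take square root: d = √(2.7458) ≈ 1.657.

d(x, mu) = √(2.7458) ≈ 1.657


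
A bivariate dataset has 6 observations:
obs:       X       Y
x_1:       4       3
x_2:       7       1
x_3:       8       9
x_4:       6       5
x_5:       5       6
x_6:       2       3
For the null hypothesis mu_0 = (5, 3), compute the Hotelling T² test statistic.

Step 1 — sample mean vector:
  mean(X) = (4 + 7 + 8 + 6 + 5 + 2) / 6 = 32/6 = 5.3333
  mean(Y) = (3 + 1 + 9 + 5 + 6 + 3) / 6 = 27/6 = 4.5
  x̄ = (5.3333, 4.5),  deviation x̄ - mu_0 = (5.3333, 4.5) - (5, 3) = (0.3333, 1.5).

Step 2 — sample covariance matrix, S[i,j] = (1/(n-1)) · Σ_k (x_{k,i} - mean_i) · (x_{k,j} - mean_j), divisor n-1 = 5:
  S[X,X] = ((-1.3333)·(-1.3333) + (1.6667)·(1.6667) + (2.6667)·(2.6667) + (0.6667)·(0.6667) + (-0.3333)·(-0.3333) + (-3.3333)·(-3.3333)) / 5 = 23.3333/5 = 4.6667
  S[X,Y] = ((-1.3333)·(-1.5) + (1.6667)·(-3.5) + (2.6667)·(4.5) + (0.6667)·(0.5) + (-0.3333)·(1.5) + (-3.3333)·(-1.5)) / 5 = 13/5 = 2.6
  S[Y,Y] = ((-1.5)·(-1.5) + (-3.5)·(-3.5) + (4.5)·(4.5) + (0.5)·(0.5) + (1.5)·(1.5) + (-1.5)·(-1.5)) / 5 = 39.5/5 = 7.9
  S = [[4.6667, 2.6],
 [2.6, 7.9]].

Step 3 — invert S. det(S) = 4.6667·7.9 - (2.6)² = 30.1067.
  S^{-1} = (1/det) · [[d, -b], [-b, a]] = [[0.2624, -0.0864],
 [-0.0864, 0.155]].

Step 4 — quadratic form (x̄ - mu_0)^T · S^{-1} · (x̄ - mu_0):
  S^{-1} · (x̄ - mu_0) = (-0.0421, 0.2037),
  (x̄ - mu_0)^T · [...] = (0.3333)·(-0.0421) + (1.5)·(0.2037) = 0.2916.

Step 5 — scale by n: T² = 6 · 0.2916 = 1.7493.

T² ≈ 1.7493


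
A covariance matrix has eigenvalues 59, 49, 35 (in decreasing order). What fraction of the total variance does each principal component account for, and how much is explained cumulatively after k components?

Step 1 — total variance = trace(Sigma) = Σ λ_i = 59 + 49 + 35 = 143.

Step 2 — fraction explained by component i = λ_i / Σ λ:
  PC1: 59/143 = 0.4126
  PC2: 49/143 = 0.3427
  PC3: 35/143 = 0.2448

Step 3 — cumulative fraction after k components = (λ_1 + ... + λ_k) / Σ λ:
  k = 1: 59/143 = 0.4126
  k = 2: (59 + 49)/143 = 108/143 = 0.7552
  k = 3: (59 + 49 + 35)/143 = 143/143 = 1

Summary (fraction, with percent):

explained: PC1 0.4126 (41.26%), PC2 0.3427 (34.27%), PC3 0.2448 (24.48%);  cumulative: 0.4126, 0.7552, 1


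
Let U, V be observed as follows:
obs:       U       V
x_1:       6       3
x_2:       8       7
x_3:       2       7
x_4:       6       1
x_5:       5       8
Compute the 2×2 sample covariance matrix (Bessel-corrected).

Step 1 — column means:
  mean(U) = (6 + 8 + 2 + 6 + 5) / 5 = 27/5 = 5.4
  mean(V) = (3 + 7 + 7 + 1 + 8) / 5 = 26/5 = 5.2

Step 2 — sample covariance S[i,j] = (1/(n-1)) · Σ_k (x_{k,i} - mean_i) · (x_{k,j} - mean_j), with n-1 = 4.
  S[U,U] = ((0.6)·(0.6) + (2.6)·(2.6) + (-3.4)·(-3.4) + (0.6)·(0.6) + (-0.4)·(-0.4)) / 4 = 19.2/4 = 4.8
  S[U,V] = ((0.6)·(-2.2) + (2.6)·(1.8) + (-3.4)·(1.8) + (0.6)·(-4.2) + (-0.4)·(2.8)) / 4 = -6.4/4 = -1.6
  S[V,V] = ((-2.2)·(-2.2) + (1.8)·(1.8) + (1.8)·(1.8) + (-4.2)·(-4.2) + (2.8)·(2.8)) / 4 = 36.8/4 = 9.2

S is symmetric (S[j,i] = S[i,j]). Assembling:

S = [[4.8, -1.6],
 [-1.6, 9.2]]


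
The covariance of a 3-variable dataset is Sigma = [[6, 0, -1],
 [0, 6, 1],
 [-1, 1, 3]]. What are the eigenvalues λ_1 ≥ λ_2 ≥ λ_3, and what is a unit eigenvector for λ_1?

Step 1 — characteristic polynomial p(λ) = det(λI - Sigma) = λ³ - tr·λ² + c_1·λ - det, where tr = trace, c_1 = sum of the principal 2×2 minors, det = det(Sigma):
  tr = 6 + 6 + 3 = 15,
  c_1 = (6·6 - (0)²) + (6·3 - (-1)²) + (6·3 - (1)²) = 36 + 17 + 17 = 70,
  det = 6·(6·3 - (1)²) - (0)·((0)·3 - (1)·(-1)) + (-1)·((0)·(1) - 6·(-1)) = 6·(17) - (0)·(1) + (-1)·(6) = 96.
  So p(λ) = λ³ - 15λ² + 70λ - 96.
Step 2 — look for an integer root (rational root theorem: any rational root is an integer divisor of 96). Testing λ = 6:
  p(6) = 216 - 540 + 420 - 96 = 0  ✓
  Dividing out (λ - 6): p(λ) = (λ - 6)(λ² - 9λ + 16).
Step 3 — remaining eigenvalues from the quadratic λ² - 9λ + 16 = 0:
  Δ = 9² - 4·16 = 81 - 64 = 17,  λ = (9 ± √17)/2 = (9 ± 4.1231)/2 ≈ 6.5616 or 2.4384.
  Sorted: λ_1 = 6.5616,  λ_2 = 6,  λ_3 = 2.4384  (check: sum = 15 = tr ✓).

Step 4 — unit eigenvector for λ_1 ≈ 6.5616: v spans the null space of (Sigma - λ_1 I), whose rows are
  r_1 = (-0.5616, 0, -1),  r_2 = (0, -0.5616, 1),  r_3 = (-1, 1, -3.5616).
  v is orthogonal to every row, so take v ∝ r_1 × r_2 = ((0)·(1) - (-1)·(-0.5616), (-1)·(0) - (-0.5616)·(1), (-0.5616)·(-0.5616) - (0)·(0)) ≈ (-0.5616, 0.5616, 0.3153).
  Rescale (multiply by -1 so the first nonzero entry is positive): u = (0.5616, -0.5616, -0.3153).
  ||u|| = √((0.5616)² + (-0.5616)² + (-0.3153)²) = √(0.7301) ≈ 0.8545,  v_1 = u/||u|| ≈ (0.6572, -0.6572, -0.369) (||v_1|| = 1).

λ_1 = 6.5616,  λ_2 = 6,  λ_3 = 2.4384;  v_1 ≈ (0.6572, -0.6572, -0.369)


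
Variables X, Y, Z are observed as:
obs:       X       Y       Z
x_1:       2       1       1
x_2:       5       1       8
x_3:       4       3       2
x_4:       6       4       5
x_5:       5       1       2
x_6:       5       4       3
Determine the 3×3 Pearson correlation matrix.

Step 1 — column means:
  mean(X) = (2 + 5 + 4 + 6 + 5 + 5) / 6 = 27/6 = 4.5
  mean(Y) = (1 + 1 + 3 + 4 + 1 + 4) / 6 = 14/6 = 2.3333
  mean(Z) = (1 + 8 + 2 + 5 + 2 + 3) / 6 = 21/6 = 3.5

Step 2 — sample variances and covariances s[i,j] = (1/(n-1)) · Σ_k (x_{k,i} - mean_i) · (x_{k,j} - mean_j), with n-1 = 5:
  s[X,X] = ((-2.5)·(-2.5) + (0.5)·(0.5) + (-0.5)·(-0.5) + (1.5)·(1.5) + (0.5)·(0.5) + (0.5)·(0.5)) / 5 = 9.5/5 = 1.9
  s[X,Y] = ((-2.5)·(-1.3333) + (0.5)·(-1.3333) + (-0.5)·(0.6667) + (1.5)·(1.6667) + (0.5)·(-1.3333) + (0.5)·(1.6667)) / 5 = 5/5 = 1
  s[X,Z] = ((-2.5)·(-2.5) + (0.5)·(4.5) + (-0.5)·(-1.5) + (1.5)·(1.5) + (0.5)·(-1.5) + (0.5)·(-0.5)) / 5 = 10.5/5 = 2.1
  s[Y,Y] = ((-1.3333)·(-1.3333) + (-1.3333)·(-1.3333) + (0.6667)·(0.6667) + (1.6667)·(1.6667) + (-1.3333)·(-1.3333) + (1.6667)·(1.6667)) / 5 = 11.3333/5 = 2.2667
  s[Y,Z] = ((-1.3333)·(-2.5) + (-1.3333)·(4.5) + (0.6667)·(-1.5) + (1.6667)·(1.5) + (-1.3333)·(-1.5) + (1.6667)·(-0.5)) / 5 = 0/5 = 0
  s[Z,Z] = ((-2.5)·(-2.5) + (4.5)·(4.5) + (-1.5)·(-1.5) + (1.5)·(1.5) + (-1.5)·(-1.5) + (-0.5)·(-0.5)) / 5 = 33.5/5 = 6.7
  Sample standard deviations s_i = √(s[i,i]):
  s(X) = √(1.9) = 1.3784
  s(Y) = √(2.2667) = 1.5055
  s(Z) = √(6.7) = 2.5884

Step 3 — r_{ij} = s_{ij} / (s_i · s_j):
  r[X,X] = 1 (diagonal).
  r[X,Y] = 1 / (1.3784 · 1.5055) = 1 / 2.0753 = 0.4819
  r[X,Z] = 2.1 / (1.3784 · 2.5884) = 2.1 / 3.5679 = 0.5886
  r[Y,Y] = 1 (diagonal).
  r[Y,Z] = 0 / (1.5055 · 2.5884) = 0 / 3.897 = 0
  r[Z,Z] = 1 (diagonal).

R is symmetric with unit diagonal. Assembling:

R = [[1, 0.4819, 0.5886],
 [0.4819, 1, 0],
 [0.5886, 0, 1]]


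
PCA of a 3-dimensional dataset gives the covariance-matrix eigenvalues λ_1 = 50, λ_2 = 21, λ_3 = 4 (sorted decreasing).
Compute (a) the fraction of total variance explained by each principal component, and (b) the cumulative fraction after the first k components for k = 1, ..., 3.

Step 1 — total variance = trace(Sigma) = Σ λ_i = 50 + 21 + 4 = 75.

Step 2 — fraction explained by component i = λ_i / Σ λ:
  PC1: 50/75 = 0.6667
  PC2: 21/75 = 0.28
  PC3: 4/75 = 0.0533

Step 3 — cumulative fraction after k components = (λ_1 + ... + λ_k) / Σ λ:
  k = 1: 50/75 = 0.6667
  k = 2: (50 + 21)/75 = 71/75 = 0.9467
  k = 3: (50 + 21 + 4)/75 = 75/75 = 1

Summary (fraction, with percent):

explained: PC1 0.6667 (66.67%), PC2 0.28 (28%), PC3 0.0533 (5.33%);  cumulative: 0.6667, 0.9467, 1


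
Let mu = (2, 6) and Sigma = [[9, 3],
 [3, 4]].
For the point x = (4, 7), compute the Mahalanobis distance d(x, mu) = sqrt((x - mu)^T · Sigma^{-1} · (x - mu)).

Step 1 — centre the observation: (x - mu) = (2, 1).

Step 2 — invert Sigma. det(Sigma) = 9·4 - (3)² = 27.
  Sigma^{-1} = (1/det) · [[d, -b], [-b, a]] = [[0.1481, -0.1111],
 [-0.1111, 0.3333]].

Step 3 — form the quadratic (x - mu)^T · Sigma^{-1} · (x - mu):
  Sigma^{-1} · (x - mu) = (0.1852, 0.1111).
  (x - mu)^T · [Sigma^{-1} · (x - mu)] = (2)·(0.1852) + (1)·(0.1111) = 0.4815.

Step 4 — take square root: d = √(0.4815) ≈ 0.6939.

d(x, mu) = √(0.4815) ≈ 0.6939


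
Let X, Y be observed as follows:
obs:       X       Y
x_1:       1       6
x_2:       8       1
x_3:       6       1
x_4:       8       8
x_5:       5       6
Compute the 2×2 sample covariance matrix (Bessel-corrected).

Step 1 — column means:
  mean(X) = (1 + 8 + 6 + 8 + 5) / 5 = 28/5 = 5.6
  mean(Y) = (6 + 1 + 1 + 8 + 6) / 5 = 22/5 = 4.4

Step 2 — sample covariance S[i,j] = (1/(n-1)) · Σ_k (x_{k,i} - mean_i) · (x_{k,j} - mean_j), with n-1 = 4.
  S[X,X] = ((-4.6)·(-4.6) + (2.4)·(2.4) + (0.4)·(0.4) + (2.4)·(2.4) + (-0.6)·(-0.6)) / 4 = 33.2/4 = 8.3
  S[X,Y] = ((-4.6)·(1.6) + (2.4)·(-3.4) + (0.4)·(-3.4) + (2.4)·(3.6) + (-0.6)·(1.6)) / 4 = -9.2/4 = -2.3
  S[Y,Y] = ((1.6)·(1.6) + (-3.4)·(-3.4) + (-3.4)·(-3.4) + (3.6)·(3.6) + (1.6)·(1.6)) / 4 = 41.2/4 = 10.3

S is symmetric (S[j,i] = S[i,j]). Assembling:

S = [[8.3, -2.3],
 [-2.3, 10.3]]


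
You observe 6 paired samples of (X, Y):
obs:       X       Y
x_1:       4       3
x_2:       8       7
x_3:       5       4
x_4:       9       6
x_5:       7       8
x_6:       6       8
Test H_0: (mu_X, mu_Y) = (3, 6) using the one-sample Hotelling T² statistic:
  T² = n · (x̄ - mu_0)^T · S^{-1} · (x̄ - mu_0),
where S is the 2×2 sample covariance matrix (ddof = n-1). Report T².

Step 1 — sample mean vector:
  mean(X) = (4 + 8 + 5 + 9 + 7 + 6) / 6 = 39/6 = 6.5
  mean(Y) = (3 + 7 + 4 + 6 + 8 + 8) / 6 = 36/6 = 6
  x̄ = (6.5, 6),  deviation x̄ - mu_0 = (6.5, 6) - (3, 6) = (3.5, 0).

Step 2 — sample covariance matrix, S[i,j] = (1/(n-1)) · Σ_k (x_{k,i} - mean_i) · (x_{k,j} - mean_j), divisor n-1 = 5:
  S[X,X] = ((-2.5)·(-2.5) + (1.5)·(1.5) + (-1.5)·(-1.5) + (2.5)·(2.5) + (0.5)·(0.5) + (-0.5)·(-0.5)) / 5 = 17.5/5 = 3.5
  S[X,Y] = ((-2.5)·(-3) + (1.5)·(1) + (-1.5)·(-2) + (2.5)·(0) + (0.5)·(2) + (-0.5)·(2)) / 5 = 12/5 = 2.4
  S[Y,Y] = ((-3)·(-3) + (1)·(1) + (-2)·(-2) + (0)·(0) + (2)·(2) + (2)·(2)) / 5 = 22/5 = 4.4
  S = [[3.5, 2.4],
 [2.4, 4.4]].

Step 3 — invert S. det(S) = 3.5·4.4 - (2.4)² = 9.64.
  S^{-1} = (1/det) · [[d, -b], [-b, a]] = [[0.4564, -0.249],
 [-0.249, 0.3631]].

Step 4 — quadratic form (x̄ - mu_0)^T · S^{-1} · (x̄ - mu_0):
  S^{-1} · (x̄ - mu_0) = (1.5975, -0.8714),
  (x̄ - mu_0)^T · [...] = (3.5)·(1.5975) + (0)·(-0.8714) = 5.5913.

Step 5 — scale by n: T² = 6 · 5.5913 = 33.5477.

T² ≈ 33.5477


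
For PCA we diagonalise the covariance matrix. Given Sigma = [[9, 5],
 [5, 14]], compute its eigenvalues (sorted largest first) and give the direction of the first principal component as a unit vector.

Step 1 — characteristic polynomial of 2×2 Sigma:
  det(Sigma - λI) = λ² - trace · λ + det = 0.
  trace = 9 + 14 = 23, det = 9·14 - (5)² = 101.
Step 2 — discriminant:
  Δ = trace² - 4·det = 529 - 404 = 125.
Step 3 — eigenvalues:
  λ = (trace ± √Δ)/2 = (23 ± 11.1803)/2,
  λ_1 = 17.0902,  λ_2 = 5.9098.

Step 4 — unit eigenvector for λ_1: solve (Sigma - λ_1 I)v = 0. First row:
  (9 - 17.0902)·v_x + (5)·v_y = 0, i.e. (-8.0902)·v_x + (5)·v_y = 0,
  so v ∝ (b, λ_1 - a) = (5, 8.0902) = u.
  ||u|| = √((5)² + (8.0902)²) = √(90.4508) ≈ 9.5106,
  v_1 = u/||u|| ≈ (0.5257, 0.8507) (||v_1|| = 1).

λ_1 = 17.0902,  λ_2 = 5.9098;  v_1 ≈ (0.5257, 0.8507)


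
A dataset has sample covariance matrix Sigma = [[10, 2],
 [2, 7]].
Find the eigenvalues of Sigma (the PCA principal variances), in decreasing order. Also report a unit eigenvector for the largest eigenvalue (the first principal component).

Step 1 — characteristic polynomial of 2×2 Sigma:
  det(Sigma - λI) = λ² - trace · λ + det = 0.
  trace = 10 + 7 = 17, det = 10·7 - (2)² = 66.
Step 2 — discriminant:
  Δ = trace² - 4·det = 289 - 264 = 25.
Step 3 — eigenvalues:
  λ = (trace ± √Δ)/2 = (17 ± 5)/2,
  λ_1 = 11,  λ_2 = 6.

Step 4 — unit eigenvector for λ_1: solve (Sigma - λ_1 I)v = 0. First row:
  (10 - 11)·v_x + (2)·v_y = 0, i.e. (-1)·v_x + (2)·v_y = 0,
  so v ∝ (b, λ_1 - a) = (2, 1) = u.
  ||u|| = √((2)² + (1)²) = √(5) ≈ 2.2361,
  v_1 = u/||u|| ≈ (0.8944, 0.4472) (||v_1|| = 1).

λ_1 = 11,  λ_2 = 6;  v_1 ≈ (0.8944, 0.4472)


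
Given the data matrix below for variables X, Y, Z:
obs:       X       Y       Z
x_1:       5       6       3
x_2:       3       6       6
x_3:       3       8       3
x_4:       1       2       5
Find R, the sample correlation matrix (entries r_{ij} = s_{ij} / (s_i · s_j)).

Step 1 — column means:
  mean(X) = (5 + 3 + 3 + 1) / 4 = 12/4 = 3
  mean(Y) = (6 + 6 + 8 + 2) / 4 = 22/4 = 5.5
  mean(Z) = (3 + 6 + 3 + 5) / 4 = 17/4 = 4.25

Step 2 — sample variances and covariances s[i,j] = (1/(n-1)) · Σ_k (x_{k,i} - mean_i) · (x_{k,j} - mean_j), with n-1 = 3:
  s[X,X] = ((2)·(2) + (0)·(0) + (0)·(0) + (-2)·(-2)) / 3 = 8/3 = 2.6667
  s[X,Y] = ((2)·(0.5) + (0)·(0.5) + (0)·(2.5) + (-2)·(-3.5)) / 3 = 8/3 = 2.6667
  s[X,Z] = ((2)·(-1.25) + (0)·(1.75) + (0)·(-1.25) + (-2)·(0.75)) / 3 = -4/3 = -1.3333
  s[Y,Y] = ((0.5)·(0.5) + (0.5)·(0.5) + (2.5)·(2.5) + (-3.5)·(-3.5)) / 3 = 19/3 = 6.3333
  s[Y,Z] = ((0.5)·(-1.25) + (0.5)·(1.75) + (2.5)·(-1.25) + (-3.5)·(0.75)) / 3 = -5.5/3 = -1.8333
  s[Z,Z] = ((-1.25)·(-1.25) + (1.75)·(1.75) + (-1.25)·(-1.25) + (0.75)·(0.75)) / 3 = 6.75/3 = 2.25
  Sample standard deviations s_i = √(s[i,i]):
  s(X) = √(2.6667) = 1.633
  s(Y) = √(6.3333) = 2.5166
  s(Z) = √(2.25) = 1.5

Step 3 — r_{ij} = s_{ij} / (s_i · s_j):
  r[X,X] = 1 (diagonal).
  r[X,Y] = 2.6667 / (1.633 · 2.5166) = 2.6667 / 4.1096 = 0.6489
  r[X,Z] = -1.3333 / (1.633 · 1.5) = -1.3333 / 2.4495 = -0.5443
  r[Y,Y] = 1 (diagonal).
  r[Y,Z] = -1.8333 / (2.5166 · 1.5) = -1.8333 / 3.7749 = -0.4857
  r[Z,Z] = 1 (diagonal).

R is symmetric with unit diagonal. Assembling:

R = [[1, 0.6489, -0.5443],
 [0.6489, 1, -0.4857],
 [-0.5443, -0.4857, 1]]


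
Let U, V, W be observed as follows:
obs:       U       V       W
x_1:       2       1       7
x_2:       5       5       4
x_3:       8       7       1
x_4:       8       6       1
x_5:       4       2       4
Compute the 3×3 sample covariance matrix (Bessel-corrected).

Step 1 — column means:
  mean(U) = (2 + 5 + 8 + 8 + 4) / 5 = 27/5 = 5.4
  mean(V) = (1 + 5 + 7 + 6 + 2) / 5 = 21/5 = 4.2
  mean(W) = (7 + 4 + 1 + 1 + 4) / 5 = 17/5 = 3.4

Step 2 — sample covariance S[i,j] = (1/(n-1)) · Σ_k (x_{k,i} - mean_i) · (x_{k,j} - mean_j), with n-1 = 4.
  S[U,U] = ((-3.4)·(-3.4) + (-0.4)·(-0.4) + (2.6)·(2.6) + (2.6)·(2.6) + (-1.4)·(-1.4)) / 4 = 27.2/4 = 6.8
  S[U,V] = ((-3.4)·(-3.2) + (-0.4)·(0.8) + (2.6)·(2.8) + (2.6)·(1.8) + (-1.4)·(-2.2)) / 4 = 25.6/4 = 6.4
  S[U,W] = ((-3.4)·(3.6) + (-0.4)·(0.6) + (2.6)·(-2.4) + (2.6)·(-2.4) + (-1.4)·(0.6)) / 4 = -25.8/4 = -6.45
  S[V,V] = ((-3.2)·(-3.2) + (0.8)·(0.8) + (2.8)·(2.8) + (1.8)·(1.8) + (-2.2)·(-2.2)) / 4 = 26.8/4 = 6.7
  S[V,W] = ((-3.2)·(3.6) + (0.8)·(0.6) + (2.8)·(-2.4) + (1.8)·(-2.4) + (-2.2)·(0.6)) / 4 = -23.4/4 = -5.85
  S[W,W] = ((3.6)·(3.6) + (0.6)·(0.6) + (-2.4)·(-2.4) + (-2.4)·(-2.4) + (0.6)·(0.6)) / 4 = 25.2/4 = 6.3

S is symmetric (S[j,i] = S[i,j]). Assembling:

S = [[6.8, 6.4, -6.45],
 [6.4, 6.7, -5.85],
 [-6.45, -5.85, 6.3]]


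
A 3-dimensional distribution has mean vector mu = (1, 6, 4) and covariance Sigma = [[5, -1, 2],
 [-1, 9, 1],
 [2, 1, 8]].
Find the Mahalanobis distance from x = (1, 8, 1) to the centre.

Step 1 — centre the observation: (x - mu) = (0, 2, -3).

Step 2 — invert Sigma (cofactor / det for 3×3, or solve directly):
  Sigma^{-1} = [[0.2313, 0.0326, -0.0619],
 [0.0326, 0.1173, -0.0228],
 [-0.0619, -0.0228, 0.1433]].

Step 3 — form the quadratic (x - mu)^T · Sigma^{-1} · (x - mu):
  Sigma^{-1} · (x - mu) = (0.2508, 0.3029, -0.4756).
  (x - mu)^T · [Sigma^{-1} · (x - mu)] = (0)·(0.2508) + (2)·(0.3029) + (-3)·(-0.4756) = 2.0326.

Step 4 — take square root: d = √(2.0326) ≈ 1.4257.

d(x, mu) = √(2.0326) ≈ 1.4257


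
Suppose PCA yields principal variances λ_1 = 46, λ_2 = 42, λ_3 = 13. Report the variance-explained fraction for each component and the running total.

Step 1 — total variance = trace(Sigma) = Σ λ_i = 46 + 42 + 13 = 101.

Step 2 — fraction explained by component i = λ_i / Σ λ:
  PC1: 46/101 = 0.4554
  PC2: 42/101 = 0.4158
  PC3: 13/101 = 0.1287

Step 3 — cumulative fraction after k components = (λ_1 + ... + λ_k) / Σ λ:
  k = 1: 46/101 = 0.4554
  k = 2: (46 + 42)/101 = 88/101 = 0.8713
  k = 3: (46 + 42 + 13)/101 = 101/101 = 1

Summary (fraction, with percent):

explained: PC1 0.4554 (45.54%), PC2 0.4158 (41.58%), PC3 0.1287 (12.87%);  cumulative: 0.4554, 0.8713, 1
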